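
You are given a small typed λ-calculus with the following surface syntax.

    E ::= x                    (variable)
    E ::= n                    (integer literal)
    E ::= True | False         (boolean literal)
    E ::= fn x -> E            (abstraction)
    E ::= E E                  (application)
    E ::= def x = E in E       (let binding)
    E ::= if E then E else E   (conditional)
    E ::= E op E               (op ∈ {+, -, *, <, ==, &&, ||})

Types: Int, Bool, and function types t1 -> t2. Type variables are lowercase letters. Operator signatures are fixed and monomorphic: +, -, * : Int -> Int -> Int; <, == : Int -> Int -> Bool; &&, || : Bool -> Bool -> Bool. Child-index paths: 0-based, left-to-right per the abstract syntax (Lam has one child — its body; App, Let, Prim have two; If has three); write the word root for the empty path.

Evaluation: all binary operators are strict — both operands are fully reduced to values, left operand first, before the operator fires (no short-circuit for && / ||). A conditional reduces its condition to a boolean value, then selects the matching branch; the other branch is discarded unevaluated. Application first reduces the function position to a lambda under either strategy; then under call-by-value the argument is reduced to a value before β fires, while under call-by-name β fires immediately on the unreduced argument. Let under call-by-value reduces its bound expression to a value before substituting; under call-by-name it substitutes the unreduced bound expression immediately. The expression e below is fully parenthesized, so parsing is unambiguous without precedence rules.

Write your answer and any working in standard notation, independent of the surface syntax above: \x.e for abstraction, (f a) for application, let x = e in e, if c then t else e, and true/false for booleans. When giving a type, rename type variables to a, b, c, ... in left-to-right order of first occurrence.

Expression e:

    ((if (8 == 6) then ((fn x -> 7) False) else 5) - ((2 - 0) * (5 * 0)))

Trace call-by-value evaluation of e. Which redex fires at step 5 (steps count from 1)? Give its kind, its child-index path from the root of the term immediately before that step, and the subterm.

Working:
step 0: ((if (8 == 6) then ((\x.7) false) else 5) - ((2 - 0) * (5 * 0)))
step 1: [delta@0.0] ((if false then ((\x.7) false) else 5) - ((2 - 0) * (5 * 0)))
step 2: [if@0] (5 - ((2 - 0) * (5 * 0)))
step 3: [delta@1.0] (5 - (2 * (5 * 0)))
step 4: [delta@1.1] (5 - (2 * 0))
step 5: [delta@1] (5 - 0)

Answer: delta at 1 : (2 * 0)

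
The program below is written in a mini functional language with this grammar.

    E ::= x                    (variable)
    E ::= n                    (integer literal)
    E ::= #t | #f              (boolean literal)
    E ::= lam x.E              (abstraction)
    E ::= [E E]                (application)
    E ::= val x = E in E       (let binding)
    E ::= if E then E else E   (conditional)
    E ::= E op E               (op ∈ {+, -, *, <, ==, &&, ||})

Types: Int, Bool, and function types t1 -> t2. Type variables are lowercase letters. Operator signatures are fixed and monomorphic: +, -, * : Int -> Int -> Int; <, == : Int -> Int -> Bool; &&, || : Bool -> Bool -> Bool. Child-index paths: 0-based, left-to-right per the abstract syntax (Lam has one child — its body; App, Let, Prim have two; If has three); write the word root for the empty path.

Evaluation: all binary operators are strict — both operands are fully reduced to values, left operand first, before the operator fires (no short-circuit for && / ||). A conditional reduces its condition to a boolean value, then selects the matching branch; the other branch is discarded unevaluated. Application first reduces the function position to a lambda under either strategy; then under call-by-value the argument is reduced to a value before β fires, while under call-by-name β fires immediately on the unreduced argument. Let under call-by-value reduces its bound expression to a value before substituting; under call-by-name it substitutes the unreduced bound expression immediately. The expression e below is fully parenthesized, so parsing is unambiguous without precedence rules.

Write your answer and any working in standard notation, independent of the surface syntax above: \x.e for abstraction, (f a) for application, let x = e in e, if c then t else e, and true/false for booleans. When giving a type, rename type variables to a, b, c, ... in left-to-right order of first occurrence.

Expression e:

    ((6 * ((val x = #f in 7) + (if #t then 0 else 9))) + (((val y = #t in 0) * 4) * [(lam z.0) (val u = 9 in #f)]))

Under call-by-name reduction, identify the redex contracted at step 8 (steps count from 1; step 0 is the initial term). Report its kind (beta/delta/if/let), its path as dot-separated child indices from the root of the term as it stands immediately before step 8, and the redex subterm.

Answer: delta at 1 : (0 * 0)

Trace:
step 0: ((6 * ((let x = false in 7) + (if true then 0 else 9))) + (((let y = true in 0) * 4) * ((\z.0) (let u = 9 in false))))
step 1: [let@0.1.0] ((6 * (7 + (if true then 0 else 9))) + (((let y = true in 0) * 4) * ((\z.0) (let u = 9 in false))))
step 2: [if@0.1.1] ((6 * (7 + 0)) + (((let y = true in 0) * 4) * ((\z.0) (let u = 9 in false))))
step 3: [delta@0.1] ((6 * 7) + (((let y = true in 0) * 4) * ((\z.0) (let u = 9 in false))))
step 4: [delta@0] (42 + (((let y = true in 0) * 4) * ((\z.0) (let u = 9 in false))))
step 5: [let@1.0.0] (42 + ((0 * 4) * ((\z.0) (let u = 9 in false))))
step 6: [delta@1.0] (42 + (0 * ((\z.0) (let u = 9 in false))))
step 7: [beta@1.1] (42 + (0 * 0))
step 8: [delta@1] (42 + 0)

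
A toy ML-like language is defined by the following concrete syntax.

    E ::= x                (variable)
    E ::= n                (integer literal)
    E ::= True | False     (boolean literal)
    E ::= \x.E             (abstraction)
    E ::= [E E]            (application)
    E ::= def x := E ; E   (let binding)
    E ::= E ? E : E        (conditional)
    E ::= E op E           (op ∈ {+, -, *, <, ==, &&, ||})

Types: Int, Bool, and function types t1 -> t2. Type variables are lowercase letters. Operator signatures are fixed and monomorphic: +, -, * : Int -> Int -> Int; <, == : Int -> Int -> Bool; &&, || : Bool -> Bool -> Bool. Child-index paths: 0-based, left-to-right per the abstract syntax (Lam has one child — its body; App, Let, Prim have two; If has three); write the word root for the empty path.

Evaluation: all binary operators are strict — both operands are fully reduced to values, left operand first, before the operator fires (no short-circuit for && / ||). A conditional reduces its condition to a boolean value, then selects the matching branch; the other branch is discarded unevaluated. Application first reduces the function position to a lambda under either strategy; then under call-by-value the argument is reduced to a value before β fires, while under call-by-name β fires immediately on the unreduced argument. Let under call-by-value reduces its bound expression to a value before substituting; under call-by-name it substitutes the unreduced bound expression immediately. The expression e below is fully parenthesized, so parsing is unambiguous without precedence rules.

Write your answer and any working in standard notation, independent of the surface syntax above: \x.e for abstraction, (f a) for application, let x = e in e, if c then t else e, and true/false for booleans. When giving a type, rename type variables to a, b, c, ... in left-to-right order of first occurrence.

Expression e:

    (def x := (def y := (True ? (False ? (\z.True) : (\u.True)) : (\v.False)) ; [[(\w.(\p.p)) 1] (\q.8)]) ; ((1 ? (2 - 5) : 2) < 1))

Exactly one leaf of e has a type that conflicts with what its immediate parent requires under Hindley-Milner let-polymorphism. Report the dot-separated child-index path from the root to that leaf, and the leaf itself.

Derivation:
  unify Bool ~ Bool
  unify Bool ~ Bool
\z._ : a -> Bool
\u._ : b -> Bool
  unify a -> Bool ~ b -> Bool
  unify a ~ b
  unify Bool ~ Bool
\v._ : c -> Bool
  unify b -> Bool ~ c -> Bool
  unify b ~ c
  unify Bool ~ Bool
let y : forall. c -> Bool
p : e
\p._ : e -> e
\w._ : d -> e -> e
  unify d -> e -> e ~ Int -> f
  unify d ~ Int
  unify e -> e ~ f
_ _ : e -> e
\q._ : g -> Int
  unify e -> e ~ (g -> Int) -> h
  unify e ~ g -> Int
  unify g -> Int ~ h
_ _ : g -> Int
let x : forall. g -> Int
  unify Int ~ Bool
  FAIL: mismatch Int ~ Bool

Answer: 1.0.0 : 1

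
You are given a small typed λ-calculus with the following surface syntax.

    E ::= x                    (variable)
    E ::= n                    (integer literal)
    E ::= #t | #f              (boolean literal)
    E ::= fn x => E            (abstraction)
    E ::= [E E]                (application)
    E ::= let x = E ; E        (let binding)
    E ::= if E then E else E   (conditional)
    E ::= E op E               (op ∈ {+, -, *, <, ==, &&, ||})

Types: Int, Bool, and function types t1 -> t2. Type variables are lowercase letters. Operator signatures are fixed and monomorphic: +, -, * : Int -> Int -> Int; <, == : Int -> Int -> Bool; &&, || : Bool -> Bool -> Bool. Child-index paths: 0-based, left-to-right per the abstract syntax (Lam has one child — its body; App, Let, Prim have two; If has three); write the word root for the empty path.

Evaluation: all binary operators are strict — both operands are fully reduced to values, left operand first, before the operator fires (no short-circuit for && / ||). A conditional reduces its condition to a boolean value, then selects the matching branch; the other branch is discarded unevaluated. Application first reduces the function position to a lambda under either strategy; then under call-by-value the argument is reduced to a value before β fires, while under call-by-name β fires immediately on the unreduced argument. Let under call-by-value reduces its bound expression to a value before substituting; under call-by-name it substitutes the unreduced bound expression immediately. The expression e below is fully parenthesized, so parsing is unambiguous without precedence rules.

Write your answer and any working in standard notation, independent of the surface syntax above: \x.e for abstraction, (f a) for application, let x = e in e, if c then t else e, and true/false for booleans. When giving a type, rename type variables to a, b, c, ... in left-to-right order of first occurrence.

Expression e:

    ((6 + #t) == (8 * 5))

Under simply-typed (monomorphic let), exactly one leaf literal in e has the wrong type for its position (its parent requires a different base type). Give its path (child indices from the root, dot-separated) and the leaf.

Answer: 0.1 : true

Trace:
  unify Int ~ Int
  unify Bool ~ Int
  FAIL: mismatch Bool ~ Int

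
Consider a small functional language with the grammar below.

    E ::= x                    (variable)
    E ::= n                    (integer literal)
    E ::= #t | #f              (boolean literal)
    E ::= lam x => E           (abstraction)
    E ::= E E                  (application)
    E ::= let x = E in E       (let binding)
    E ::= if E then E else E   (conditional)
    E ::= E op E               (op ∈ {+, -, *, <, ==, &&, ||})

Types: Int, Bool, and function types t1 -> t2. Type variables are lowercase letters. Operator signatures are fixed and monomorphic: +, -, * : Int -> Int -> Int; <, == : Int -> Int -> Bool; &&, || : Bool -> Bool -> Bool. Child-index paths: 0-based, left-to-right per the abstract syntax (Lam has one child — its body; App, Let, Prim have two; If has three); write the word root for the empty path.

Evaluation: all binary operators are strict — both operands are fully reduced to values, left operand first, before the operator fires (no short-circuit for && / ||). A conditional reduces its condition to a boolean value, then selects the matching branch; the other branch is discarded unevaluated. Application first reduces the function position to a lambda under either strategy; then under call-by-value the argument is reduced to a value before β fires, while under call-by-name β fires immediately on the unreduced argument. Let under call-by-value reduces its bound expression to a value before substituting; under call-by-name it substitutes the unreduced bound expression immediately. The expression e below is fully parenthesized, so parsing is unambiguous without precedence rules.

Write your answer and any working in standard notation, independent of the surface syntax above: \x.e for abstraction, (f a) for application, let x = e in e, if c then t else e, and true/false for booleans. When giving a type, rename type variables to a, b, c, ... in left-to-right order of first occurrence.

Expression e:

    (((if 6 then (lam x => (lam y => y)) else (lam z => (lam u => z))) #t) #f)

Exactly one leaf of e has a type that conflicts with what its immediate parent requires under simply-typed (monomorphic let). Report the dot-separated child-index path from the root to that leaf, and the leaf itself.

Derivation:
  unify Int ~ Bool
  FAIL: mismatch Int ~ Bool

Answer: 0.0.0 : 6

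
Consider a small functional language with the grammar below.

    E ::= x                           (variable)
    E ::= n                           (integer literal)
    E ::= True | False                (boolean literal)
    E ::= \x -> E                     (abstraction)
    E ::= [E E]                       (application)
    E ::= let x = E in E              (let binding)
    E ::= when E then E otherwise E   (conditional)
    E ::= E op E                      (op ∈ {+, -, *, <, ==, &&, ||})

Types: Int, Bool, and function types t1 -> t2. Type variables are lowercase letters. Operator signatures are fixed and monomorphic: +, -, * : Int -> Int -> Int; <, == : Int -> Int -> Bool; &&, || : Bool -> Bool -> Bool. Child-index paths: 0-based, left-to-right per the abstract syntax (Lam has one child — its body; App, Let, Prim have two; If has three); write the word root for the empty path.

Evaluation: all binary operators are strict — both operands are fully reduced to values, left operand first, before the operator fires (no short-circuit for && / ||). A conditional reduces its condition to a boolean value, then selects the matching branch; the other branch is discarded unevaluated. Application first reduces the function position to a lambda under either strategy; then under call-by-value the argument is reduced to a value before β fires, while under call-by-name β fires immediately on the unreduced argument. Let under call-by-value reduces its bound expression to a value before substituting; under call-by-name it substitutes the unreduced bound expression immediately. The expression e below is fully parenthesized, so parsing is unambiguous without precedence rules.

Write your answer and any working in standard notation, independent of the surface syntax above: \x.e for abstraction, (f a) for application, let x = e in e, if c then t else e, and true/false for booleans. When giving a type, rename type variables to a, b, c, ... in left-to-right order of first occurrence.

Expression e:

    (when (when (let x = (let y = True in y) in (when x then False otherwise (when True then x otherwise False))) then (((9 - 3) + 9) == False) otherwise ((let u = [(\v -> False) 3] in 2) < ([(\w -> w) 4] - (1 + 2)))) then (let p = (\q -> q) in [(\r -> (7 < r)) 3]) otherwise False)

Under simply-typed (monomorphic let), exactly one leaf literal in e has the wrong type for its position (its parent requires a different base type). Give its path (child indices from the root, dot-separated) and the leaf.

Working:
let y : Bool
y : Bool
let x : Bool
x : Bool
  unify Bool ~ Bool
  unify Bool ~ Bool
x : Bool
  unify Bool ~ Bool
  unify Bool ~ Bool
  unify Bool ~ Bool
  unify Int ~ Int
  unify Int ~ Int
  unify Int ~ Int
  unify Int ~ Int
  unify Int ~ Int
  unify Bool ~ Int
  FAIL: mismatch Bool ~ Int

Answer: 0.1.1 : false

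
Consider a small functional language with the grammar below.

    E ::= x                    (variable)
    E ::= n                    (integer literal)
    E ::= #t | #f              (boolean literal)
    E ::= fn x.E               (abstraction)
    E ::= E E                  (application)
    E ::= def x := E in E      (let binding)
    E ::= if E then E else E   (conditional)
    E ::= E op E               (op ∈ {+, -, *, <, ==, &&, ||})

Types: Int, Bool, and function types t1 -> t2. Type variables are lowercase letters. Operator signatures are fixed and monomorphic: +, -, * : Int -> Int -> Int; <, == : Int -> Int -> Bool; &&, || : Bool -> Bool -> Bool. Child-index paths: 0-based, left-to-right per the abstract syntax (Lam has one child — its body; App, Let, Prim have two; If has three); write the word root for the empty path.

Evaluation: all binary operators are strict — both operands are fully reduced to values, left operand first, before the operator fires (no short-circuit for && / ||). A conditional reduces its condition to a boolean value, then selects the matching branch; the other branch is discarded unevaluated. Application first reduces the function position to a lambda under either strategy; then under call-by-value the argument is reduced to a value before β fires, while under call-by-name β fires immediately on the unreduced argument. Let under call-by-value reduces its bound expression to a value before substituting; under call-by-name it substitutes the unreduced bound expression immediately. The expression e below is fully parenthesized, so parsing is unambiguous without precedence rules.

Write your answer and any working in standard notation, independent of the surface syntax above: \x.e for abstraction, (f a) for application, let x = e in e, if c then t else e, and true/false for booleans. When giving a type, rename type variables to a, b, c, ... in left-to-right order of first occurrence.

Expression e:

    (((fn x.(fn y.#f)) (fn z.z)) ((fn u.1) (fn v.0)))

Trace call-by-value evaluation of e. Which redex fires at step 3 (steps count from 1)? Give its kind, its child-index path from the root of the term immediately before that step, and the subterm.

Trace:
step 0: (((\x.(\y.false)) (\z.z)) ((\u.1) (\v.0)))
step 1: [beta@0] ((\y.false) ((\u.1) (\v.0)))
step 2: [beta@1] ((\y.false) 1)
step 3: [beta@root] false

Answer: beta at root : ((\y.false) 1)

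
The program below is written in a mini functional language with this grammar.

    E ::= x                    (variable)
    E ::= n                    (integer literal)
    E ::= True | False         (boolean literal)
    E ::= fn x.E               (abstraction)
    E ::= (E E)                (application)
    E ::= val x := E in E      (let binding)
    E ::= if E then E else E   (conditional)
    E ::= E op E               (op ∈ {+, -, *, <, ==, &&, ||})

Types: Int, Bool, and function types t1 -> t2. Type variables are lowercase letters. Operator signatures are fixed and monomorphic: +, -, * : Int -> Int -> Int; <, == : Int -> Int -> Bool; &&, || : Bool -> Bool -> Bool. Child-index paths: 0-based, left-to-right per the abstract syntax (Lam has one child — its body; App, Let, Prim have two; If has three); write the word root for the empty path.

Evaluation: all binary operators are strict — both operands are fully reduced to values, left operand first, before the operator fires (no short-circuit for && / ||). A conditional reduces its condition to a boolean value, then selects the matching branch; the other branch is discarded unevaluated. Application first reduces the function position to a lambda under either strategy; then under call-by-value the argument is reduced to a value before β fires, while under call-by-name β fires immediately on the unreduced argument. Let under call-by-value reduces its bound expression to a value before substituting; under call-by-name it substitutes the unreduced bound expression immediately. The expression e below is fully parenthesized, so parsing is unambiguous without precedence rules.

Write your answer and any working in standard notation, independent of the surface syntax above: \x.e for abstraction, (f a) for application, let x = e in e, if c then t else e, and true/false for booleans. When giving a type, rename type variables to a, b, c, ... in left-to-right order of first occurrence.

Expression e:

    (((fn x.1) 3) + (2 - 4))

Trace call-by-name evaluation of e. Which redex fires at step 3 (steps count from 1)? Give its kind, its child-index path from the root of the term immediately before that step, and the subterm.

Derivation:
step 0: (((\x.1) 3) + (2 - 4))
step 1: [beta@0] (1 + (2 - 4))
step 2: [delta@1] (1 + -2)
step 3: [delta@root] -1

Answer: delta at root : (1 + -2)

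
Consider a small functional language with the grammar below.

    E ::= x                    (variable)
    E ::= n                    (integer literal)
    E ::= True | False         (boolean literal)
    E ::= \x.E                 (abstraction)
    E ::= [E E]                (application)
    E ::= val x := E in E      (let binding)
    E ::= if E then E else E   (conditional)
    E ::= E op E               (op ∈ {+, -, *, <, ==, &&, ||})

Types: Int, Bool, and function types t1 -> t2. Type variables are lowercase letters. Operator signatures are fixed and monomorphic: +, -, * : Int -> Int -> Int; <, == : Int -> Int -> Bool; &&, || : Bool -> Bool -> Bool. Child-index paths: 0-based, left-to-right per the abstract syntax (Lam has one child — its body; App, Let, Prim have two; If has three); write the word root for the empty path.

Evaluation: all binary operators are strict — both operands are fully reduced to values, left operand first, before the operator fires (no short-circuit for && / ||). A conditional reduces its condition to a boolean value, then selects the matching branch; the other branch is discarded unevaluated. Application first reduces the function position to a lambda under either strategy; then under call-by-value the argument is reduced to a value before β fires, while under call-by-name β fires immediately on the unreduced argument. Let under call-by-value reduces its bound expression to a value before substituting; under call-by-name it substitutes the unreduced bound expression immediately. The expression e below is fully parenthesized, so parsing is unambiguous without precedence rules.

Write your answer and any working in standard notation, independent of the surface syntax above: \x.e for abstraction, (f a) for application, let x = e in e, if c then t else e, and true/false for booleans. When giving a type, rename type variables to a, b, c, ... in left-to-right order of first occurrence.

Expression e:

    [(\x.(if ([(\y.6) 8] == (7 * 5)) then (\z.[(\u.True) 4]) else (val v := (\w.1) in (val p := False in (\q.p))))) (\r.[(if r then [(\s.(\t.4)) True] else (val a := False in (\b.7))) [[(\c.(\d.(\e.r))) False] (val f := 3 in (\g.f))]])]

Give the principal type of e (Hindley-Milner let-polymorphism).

Derivation:
\y._ : b -> Int
  unify b -> Int ~ Int -> c
  unify b ~ Int
  unify Int ~ c
_ _ : Int
  unify Int ~ Int
  unify Int ~ Int
  unify Int ~ Int
  unify Int ~ Int
  unify Bool ~ Bool
\u._ : e -> Bool
  unify e -> Bool ~ Int -> f
  unify e ~ Int
  unify Bool ~ f
_ _ : Bool
\z._ : d -> Bool
\w._ : g -> Int
let v : forall. g -> Int
let p : Bool
p : Bool
\q._ : h -> Bool
  unify d -> Bool ~ h -> Bool
  unify d ~ h
  unify Bool ~ Bool
\x._ : a -> h -> Bool
r : i
  unify i ~ Bool
\t._ : k -> Int
\s._ : j -> k -> Int
  unify j -> k -> Int ~ Bool -> l
  unify j ~ Bool
  unify k -> Int ~ l
_ _ : k -> Int
let a : Bool
\b._ : m -> Int
  unify k -> Int ~ m -> Int
  unify k ~ m
  unify Int ~ Int
r : Bool
\e._ : p -> Bool
\d._ : o -> p -> Bool
\c._ : n -> o -> p -> Bool
  unify n -> o -> p -> Bool ~ Bool -> q
  unify n ~ Bool
  unify o -> p -> Bool ~ q
_ _ : o -> p -> Bool
let f : Int
f : Int
\g._ : r -> Int
  unify o -> p -> Bool ~ (r -> Int) -> s
  unify o ~ r -> Int
  unify p -> Bool ~ s
_ _ : p -> Bool
  unify m -> Int ~ (p -> Bool) -> t
  unify m ~ p -> Bool
  unify Int ~ t
_ _ : Int
\r._ : Bool -> Int
  unify a -> h -> Bool ~ (Bool -> Int) -> u
  unify a ~ Bool -> Int
  unify h -> Bool ~ u
_ _ : h -> Bool

Answer: a -> Bool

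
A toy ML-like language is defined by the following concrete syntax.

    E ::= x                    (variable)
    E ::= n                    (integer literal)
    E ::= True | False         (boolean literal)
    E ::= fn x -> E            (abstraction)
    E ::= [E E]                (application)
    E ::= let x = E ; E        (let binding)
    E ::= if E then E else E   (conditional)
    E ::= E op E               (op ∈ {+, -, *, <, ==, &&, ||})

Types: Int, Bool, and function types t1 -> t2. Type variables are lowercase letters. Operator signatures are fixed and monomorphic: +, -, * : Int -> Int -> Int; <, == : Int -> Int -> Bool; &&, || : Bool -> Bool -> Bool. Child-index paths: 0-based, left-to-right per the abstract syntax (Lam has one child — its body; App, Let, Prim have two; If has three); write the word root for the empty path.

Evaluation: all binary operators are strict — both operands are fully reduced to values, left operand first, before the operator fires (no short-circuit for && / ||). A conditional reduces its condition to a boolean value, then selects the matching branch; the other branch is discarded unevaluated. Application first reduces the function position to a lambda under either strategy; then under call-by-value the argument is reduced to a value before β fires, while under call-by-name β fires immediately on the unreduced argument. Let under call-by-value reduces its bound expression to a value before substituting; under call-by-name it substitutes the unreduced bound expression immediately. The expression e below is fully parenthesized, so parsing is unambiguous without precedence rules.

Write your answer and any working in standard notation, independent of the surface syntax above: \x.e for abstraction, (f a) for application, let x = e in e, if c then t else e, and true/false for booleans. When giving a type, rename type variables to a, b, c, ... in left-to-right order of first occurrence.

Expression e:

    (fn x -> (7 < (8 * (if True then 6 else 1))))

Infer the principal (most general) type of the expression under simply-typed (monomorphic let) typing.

Working:
  unify Int ~ Int
  unify Int ~ Int
  unify Bool ~ Bool
  unify Int ~ Int
  unify Int ~ Int
  unify Int ~ Int
\x._ : a -> Bool

Answer: a -> Bool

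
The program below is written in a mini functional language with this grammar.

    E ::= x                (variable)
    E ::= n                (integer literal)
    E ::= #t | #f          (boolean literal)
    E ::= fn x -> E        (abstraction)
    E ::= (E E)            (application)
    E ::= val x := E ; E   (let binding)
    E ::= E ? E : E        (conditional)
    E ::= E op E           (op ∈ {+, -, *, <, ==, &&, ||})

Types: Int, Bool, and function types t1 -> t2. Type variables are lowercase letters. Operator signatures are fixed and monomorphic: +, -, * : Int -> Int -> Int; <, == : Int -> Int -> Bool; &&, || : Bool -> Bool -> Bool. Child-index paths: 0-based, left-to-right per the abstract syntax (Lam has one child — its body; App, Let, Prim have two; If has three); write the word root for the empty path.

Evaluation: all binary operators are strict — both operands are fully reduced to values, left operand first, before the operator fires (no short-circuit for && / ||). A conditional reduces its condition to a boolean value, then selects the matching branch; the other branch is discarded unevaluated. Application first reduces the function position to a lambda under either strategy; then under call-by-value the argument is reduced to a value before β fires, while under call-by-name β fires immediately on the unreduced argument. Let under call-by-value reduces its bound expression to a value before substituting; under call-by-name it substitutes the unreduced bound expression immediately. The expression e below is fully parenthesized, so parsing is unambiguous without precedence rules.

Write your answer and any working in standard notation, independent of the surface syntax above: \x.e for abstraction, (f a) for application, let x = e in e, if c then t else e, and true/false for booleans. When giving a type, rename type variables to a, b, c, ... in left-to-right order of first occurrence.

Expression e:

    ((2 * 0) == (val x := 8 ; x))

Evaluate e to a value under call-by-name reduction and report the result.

Answer: false

Working:
step 0: ((2 * 0) == (let x = 8 in x))
step 1: [delta@0] (0 == (let x = 8 in x))
step 2: [let@1] (0 == 8)
step 3: [delta@root] false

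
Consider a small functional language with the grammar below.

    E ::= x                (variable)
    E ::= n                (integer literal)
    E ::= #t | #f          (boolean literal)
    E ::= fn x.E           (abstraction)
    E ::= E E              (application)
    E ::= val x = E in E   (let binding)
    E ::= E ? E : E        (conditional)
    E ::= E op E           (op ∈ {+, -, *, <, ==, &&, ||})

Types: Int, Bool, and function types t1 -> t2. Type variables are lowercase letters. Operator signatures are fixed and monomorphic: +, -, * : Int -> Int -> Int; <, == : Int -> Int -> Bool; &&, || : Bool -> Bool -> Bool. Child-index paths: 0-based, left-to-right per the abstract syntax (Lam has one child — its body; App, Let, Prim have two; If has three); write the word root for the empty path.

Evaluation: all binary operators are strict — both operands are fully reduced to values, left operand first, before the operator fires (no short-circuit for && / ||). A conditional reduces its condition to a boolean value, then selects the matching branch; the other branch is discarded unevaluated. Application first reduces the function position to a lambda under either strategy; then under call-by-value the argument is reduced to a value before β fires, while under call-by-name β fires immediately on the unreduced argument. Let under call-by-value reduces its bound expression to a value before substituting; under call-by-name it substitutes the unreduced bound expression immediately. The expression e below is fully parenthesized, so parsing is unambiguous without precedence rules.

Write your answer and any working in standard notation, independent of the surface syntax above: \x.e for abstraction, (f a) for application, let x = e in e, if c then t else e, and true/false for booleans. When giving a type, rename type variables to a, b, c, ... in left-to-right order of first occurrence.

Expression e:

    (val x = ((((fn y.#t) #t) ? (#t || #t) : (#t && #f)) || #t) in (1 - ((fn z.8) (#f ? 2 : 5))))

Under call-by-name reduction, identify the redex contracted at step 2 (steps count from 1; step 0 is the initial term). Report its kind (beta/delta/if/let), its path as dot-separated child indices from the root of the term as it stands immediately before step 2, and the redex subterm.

Answer: beta at 1 : ((\z.8) (if false then 2 else 5))

Derivation:
step 0: (let x = ((if ((\y.true) true) then (true || true) else (true && false)) || true) in (1 - ((\z.8) (if false then 2 else 5))))
step 1: [let@root] (1 - ((\z.8) (if false then 2 else 5)))
step 2: [beta@1] (1 - 8)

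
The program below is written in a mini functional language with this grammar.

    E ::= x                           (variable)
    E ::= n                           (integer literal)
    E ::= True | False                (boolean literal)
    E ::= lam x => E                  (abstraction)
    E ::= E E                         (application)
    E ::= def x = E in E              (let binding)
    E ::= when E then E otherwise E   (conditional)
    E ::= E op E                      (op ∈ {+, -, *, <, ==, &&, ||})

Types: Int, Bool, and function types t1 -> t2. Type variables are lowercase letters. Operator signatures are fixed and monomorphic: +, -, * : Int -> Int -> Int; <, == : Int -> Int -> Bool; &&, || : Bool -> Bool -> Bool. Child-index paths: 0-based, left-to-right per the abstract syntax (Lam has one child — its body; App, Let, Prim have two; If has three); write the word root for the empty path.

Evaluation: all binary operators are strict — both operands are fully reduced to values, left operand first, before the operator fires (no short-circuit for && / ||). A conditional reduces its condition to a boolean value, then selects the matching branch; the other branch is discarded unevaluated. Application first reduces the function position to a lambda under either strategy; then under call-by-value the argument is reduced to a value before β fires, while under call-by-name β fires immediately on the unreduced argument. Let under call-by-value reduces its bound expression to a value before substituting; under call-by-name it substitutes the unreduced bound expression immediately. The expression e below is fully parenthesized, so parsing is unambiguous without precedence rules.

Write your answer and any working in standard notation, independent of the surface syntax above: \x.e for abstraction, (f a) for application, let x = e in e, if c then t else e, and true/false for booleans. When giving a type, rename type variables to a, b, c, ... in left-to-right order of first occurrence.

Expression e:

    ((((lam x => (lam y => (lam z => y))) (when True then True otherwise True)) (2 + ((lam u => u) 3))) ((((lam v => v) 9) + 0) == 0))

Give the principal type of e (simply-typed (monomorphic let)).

Working:
y : b
\z._ : c -> b
\y._ : b -> c -> b
\x._ : a -> b -> c -> b
  unify Bool ~ Bool
  unify Bool ~ Bool
  unify a -> b -> c -> b ~ Bool -> d
  unify a ~ Bool
  unify b -> c -> b ~ d
_ _ : b -> c -> b
  unify Int ~ Int
u : e
\u._ : e -> e
  unify e -> e ~ Int -> f
  unify e ~ Int
  unify Int ~ f
_ _ : Int
  unify Int ~ Int
  unify b -> c -> b ~ Int -> g
  unify b ~ Int
  unify c -> Int ~ g
_ _ : c -> Int
v : h
\v._ : h -> h
  unify h -> h ~ Int -> i
  unify h ~ Int
  unify Int ~ i
_ _ : Int
  unify Int ~ Int
  unify Int ~ Int
  unify Int ~ Int
  unify Int ~ Int
  unify c -> Int ~ Bool -> j
  unify c ~ Bool
  unify Int ~ j
_ _ : Int

Answer: Int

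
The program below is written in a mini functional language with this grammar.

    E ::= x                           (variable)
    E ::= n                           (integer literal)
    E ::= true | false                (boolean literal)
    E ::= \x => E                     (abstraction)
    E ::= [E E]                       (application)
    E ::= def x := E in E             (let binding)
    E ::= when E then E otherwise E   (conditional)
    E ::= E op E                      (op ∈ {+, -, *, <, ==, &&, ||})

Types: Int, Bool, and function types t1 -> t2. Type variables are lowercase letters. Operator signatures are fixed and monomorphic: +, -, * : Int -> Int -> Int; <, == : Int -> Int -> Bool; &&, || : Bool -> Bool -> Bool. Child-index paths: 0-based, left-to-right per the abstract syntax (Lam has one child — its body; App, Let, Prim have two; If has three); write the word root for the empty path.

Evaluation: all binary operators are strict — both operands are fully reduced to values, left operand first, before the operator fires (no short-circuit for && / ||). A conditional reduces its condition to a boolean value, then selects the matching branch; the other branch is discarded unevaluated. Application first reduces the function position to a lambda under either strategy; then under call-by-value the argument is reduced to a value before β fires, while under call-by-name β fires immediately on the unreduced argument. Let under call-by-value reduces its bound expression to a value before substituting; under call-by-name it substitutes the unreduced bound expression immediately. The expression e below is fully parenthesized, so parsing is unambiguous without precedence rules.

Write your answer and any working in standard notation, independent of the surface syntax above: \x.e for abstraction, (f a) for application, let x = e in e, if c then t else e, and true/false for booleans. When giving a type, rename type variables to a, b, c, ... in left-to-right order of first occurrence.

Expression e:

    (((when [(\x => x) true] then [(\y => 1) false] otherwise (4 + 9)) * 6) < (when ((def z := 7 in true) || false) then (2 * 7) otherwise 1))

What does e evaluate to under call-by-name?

Derivation:
step 0: (((if ((\x.x) true) then ((\y.1) false) else (4 + 9)) * 6) < (if ((let z = 7 in true) || false) then (2 * 7) else 1))
step 1: [beta@0.0.0] (((if true then ((\y.1) false) else (4 + 9)) * 6) < (if ((let z = 7 in true) || false) then (2 * 7) else 1))
step 2: [if@0.0] ((((\y.1) false) * 6) < (if ((let z = 7 in true) || false) then (2 * 7) else 1))
step 3: [beta@0.0] ((1 * 6) < (if ((let z = 7 in true) || false) then (2 * 7) else 1))
step 4: [delta@0] (6 < (if ((let z = 7 in true) || false) then (2 * 7) else 1))
step 5: [let@1.0.0] (6 < (if (true || false) then (2 * 7) else 1))
step 6: [delta@1.0] (6 < (if true then (2 * 7) else 1))
step 7: [if@1] (6 < (2 * 7))
step 8: [delta@1] (6 < 14)
step 9: [delta@root] true

Answer: true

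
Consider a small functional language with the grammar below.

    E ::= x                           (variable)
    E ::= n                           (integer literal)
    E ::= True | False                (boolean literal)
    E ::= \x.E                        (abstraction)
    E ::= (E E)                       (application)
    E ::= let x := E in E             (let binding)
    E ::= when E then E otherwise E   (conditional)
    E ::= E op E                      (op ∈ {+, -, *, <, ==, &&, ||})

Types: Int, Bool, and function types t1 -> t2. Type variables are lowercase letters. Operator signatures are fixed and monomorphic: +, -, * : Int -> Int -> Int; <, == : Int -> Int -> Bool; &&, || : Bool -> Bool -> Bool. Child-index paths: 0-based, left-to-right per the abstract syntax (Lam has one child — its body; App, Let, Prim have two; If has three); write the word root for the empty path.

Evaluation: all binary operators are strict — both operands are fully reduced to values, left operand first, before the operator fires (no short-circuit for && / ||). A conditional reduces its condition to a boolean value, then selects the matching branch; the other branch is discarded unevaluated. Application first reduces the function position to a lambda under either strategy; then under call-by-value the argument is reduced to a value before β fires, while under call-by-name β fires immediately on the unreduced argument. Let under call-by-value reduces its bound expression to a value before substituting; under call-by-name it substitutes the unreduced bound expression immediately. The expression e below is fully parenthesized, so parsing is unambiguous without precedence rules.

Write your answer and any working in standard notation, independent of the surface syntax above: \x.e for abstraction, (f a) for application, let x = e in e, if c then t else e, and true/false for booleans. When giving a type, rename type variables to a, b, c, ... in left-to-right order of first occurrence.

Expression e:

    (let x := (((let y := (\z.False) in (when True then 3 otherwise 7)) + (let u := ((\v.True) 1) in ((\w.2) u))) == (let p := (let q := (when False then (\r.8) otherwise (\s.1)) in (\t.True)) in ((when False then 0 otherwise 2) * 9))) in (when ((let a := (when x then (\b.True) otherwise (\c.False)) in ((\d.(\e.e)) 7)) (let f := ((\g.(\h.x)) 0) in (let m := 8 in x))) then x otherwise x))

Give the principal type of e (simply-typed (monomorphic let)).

Derivation:
\z._ : a -> Bool
let y : a -> Bool
  unify Bool ~ Bool
  unify Int ~ Int
  unify Int ~ Int
\v._ : b -> Bool
  unify b -> Bool ~ Int -> c
  unify b ~ Int
  unify Bool ~ c
_ _ : Bool
let u : Bool
\w._ : d -> Int
u : Bool
  unify d -> Int ~ Bool -> e
  unify d ~ Bool
  unify Int ~ e
_ _ : Int
  unify Int ~ Int
  unify Int ~ Int
  unify Bool ~ Bool
\r._ : f -> Int
\s._ : g -> Int
  unify f -> Int ~ g -> Int
  unify f ~ g
  unify Int ~ Int
let q : g -> Int
\t._ : h -> Bool
let p : h -> Bool
  unify Bool ~ Bool
  unify Int ~ Int
  unify Int ~ Int
  unify Int ~ Int
  unify Int ~ Int
let x : Bool
x : Bool
  unify Bool ~ Bool
\b._ : i -> Bool
\c._ : j -> Bool
  unify i -> Bool ~ j -> Bool
  unify i ~ j
  unify Bool ~ Bool
let a : j -> Bool
e : l
\e._ : l -> l
\d._ : k -> l -> l
  unify k -> l -> l ~ Int -> m
  unify k ~ Int
  unify l -> l ~ m
_ _ : l -> l
x : Bool
\h._ : o -> Bool
\g._ : n -> o -> Bool
  unify n -> o -> Bool ~ Int -> p
  unify n ~ Int
  unify o -> Bool ~ p
_ _ : o -> Bool
let f : o -> Bool
let m : Int
x : Bool
  unify l -> l ~ Bool -> q
  unify l ~ Bool
  unify Bool ~ q
_ _ : Bool
  unify Bool ~ Bool
x : Bool
x : Bool
  unify Bool ~ Bool

Answer: Bool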